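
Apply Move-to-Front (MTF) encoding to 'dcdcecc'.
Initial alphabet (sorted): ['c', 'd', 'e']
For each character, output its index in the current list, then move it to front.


MTF encoding:
'd': index 1 in ['c', 'd', 'e'] -> ['d', 'c', 'e']
'c': index 1 in ['d', 'c', 'e'] -> ['c', 'd', 'e']
'd': index 1 in ['c', 'd', 'e'] -> ['d', 'c', 'e']
'c': index 1 in ['d', 'c', 'e'] -> ['c', 'd', 'e']
'e': index 2 in ['c', 'd', 'e'] -> ['e', 'c', 'd']
'c': index 1 in ['e', 'c', 'd'] -> ['c', 'e', 'd']
'c': index 0 in ['c', 'e', 'd'] -> ['c', 'e', 'd']


Output: [1, 1, 1, 1, 2, 1, 0]


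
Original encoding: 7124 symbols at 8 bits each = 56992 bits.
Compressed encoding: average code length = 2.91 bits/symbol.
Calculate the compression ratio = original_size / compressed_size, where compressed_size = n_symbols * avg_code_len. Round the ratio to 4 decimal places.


original_size = n_symbols * orig_bits = 7124 * 8 = 56992 bits
compressed_size = n_symbols * avg_code_len = 7124 * 2.91 = 20730.84 bits
ratio = original_size / compressed_size = 56992 / 20730.84 = 2.7491

Compression ratio = 2.7491


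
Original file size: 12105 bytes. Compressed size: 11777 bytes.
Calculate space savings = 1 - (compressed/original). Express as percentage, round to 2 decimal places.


ratio = compressed/original = 11777/12105 = 0.972904
savings = 1 - ratio = 1 - 0.972904 = 0.027096
as a percentage: 0.027096 * 100 = 2.71%

Space savings = 1 - 11777/12105 = 2.71%


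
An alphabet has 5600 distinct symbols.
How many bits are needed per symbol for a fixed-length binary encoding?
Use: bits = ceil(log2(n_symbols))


log2(5600) = 12.4512
Bracket: 2^12 = 4096 < 5600 <= 2^13 = 8192
So ceil(log2(5600)) = 13

bits = ceil(log2(5600)) = ceil(12.4512) = 13 bits


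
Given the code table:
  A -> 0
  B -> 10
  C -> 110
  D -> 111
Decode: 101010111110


Decoding:
10 -> B
10 -> B
10 -> B
111 -> D
110 -> C


Result: BBBDC


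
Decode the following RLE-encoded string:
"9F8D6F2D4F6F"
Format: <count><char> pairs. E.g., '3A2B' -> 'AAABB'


Expanding each <count><char> pair:
  9F -> 'FFFFFFFFF'
  8D -> 'DDDDDDDD'
  6F -> 'FFFFFF'
  2D -> 'DD'
  4F -> 'FFFF'
  6F -> 'FFFFFF'

Decoded = FFFFFFFFFDDDDDDDDFFFFFFDDFFFFFFFFFF


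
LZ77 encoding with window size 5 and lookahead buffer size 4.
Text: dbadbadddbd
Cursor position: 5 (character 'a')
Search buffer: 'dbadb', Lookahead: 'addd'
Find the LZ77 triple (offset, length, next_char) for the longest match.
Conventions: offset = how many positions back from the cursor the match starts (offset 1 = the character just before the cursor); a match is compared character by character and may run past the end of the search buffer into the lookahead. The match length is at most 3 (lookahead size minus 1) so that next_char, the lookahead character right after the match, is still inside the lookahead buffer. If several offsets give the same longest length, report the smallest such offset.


Try each offset into the search buffer:
  offset=1 (pos 4, char 'b'): match length 0
  offset=2 (pos 3, char 'd'): match length 0
  offset=3 (pos 2, char 'a'): match length 2
  offset=4 (pos 1, char 'b'): match length 0
  offset=5 (pos 0, char 'd'): match length 0
Longest match has length 2 at offset 3.
next_char = character at position 5 + 2 = 7 -> 'd'

Best match: offset=3, length=2 (matching 'ad' starting at position 2)
LZ77 triple: (3, 2, 'd')


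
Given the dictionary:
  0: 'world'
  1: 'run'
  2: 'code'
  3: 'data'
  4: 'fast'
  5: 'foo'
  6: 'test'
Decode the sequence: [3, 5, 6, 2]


Look up each index in the dictionary:
  3 -> 'data'
  5 -> 'foo'
  6 -> 'test'
  2 -> 'code'

Decoded: "data foo test code"


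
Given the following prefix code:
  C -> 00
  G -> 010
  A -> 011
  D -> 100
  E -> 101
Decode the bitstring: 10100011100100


Decoding step by step:
Bits 101 -> E
Bits 00 -> C
Bits 011 -> A
Bits 100 -> D
Bits 100 -> D


Decoded message: ECADD


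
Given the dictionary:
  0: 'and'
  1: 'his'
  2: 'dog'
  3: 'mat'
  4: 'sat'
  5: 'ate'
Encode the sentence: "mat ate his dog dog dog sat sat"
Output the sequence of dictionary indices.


Look up each word in the dictionary:
  'mat' -> 3
  'ate' -> 5
  'his' -> 1
  'dog' -> 2
  'dog' -> 2
  'dog' -> 2
  'sat' -> 4
  'sat' -> 4

Encoded: [3, 5, 1, 2, 2, 2, 4, 4]


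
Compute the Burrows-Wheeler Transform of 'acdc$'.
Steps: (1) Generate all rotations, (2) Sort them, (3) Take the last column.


Rotations (sorted):
  0: $acdc -> last char: c
  1: acdc$ -> last char: $
  2: c$acd -> last char: d
  3: cdc$a -> last char: a
  4: dc$ac -> last char: c


BWT = c$dac


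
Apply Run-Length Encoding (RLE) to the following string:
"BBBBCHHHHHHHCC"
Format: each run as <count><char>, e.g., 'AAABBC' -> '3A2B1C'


Scanning runs left to right:
  i=0: run of 'B' x 4 -> '4B'
  i=4: run of 'C' x 1 -> '1C'
  i=5: run of 'H' x 7 -> '7H'
  i=12: run of 'C' x 2 -> '2C'

RLE = 4B1C7H2C


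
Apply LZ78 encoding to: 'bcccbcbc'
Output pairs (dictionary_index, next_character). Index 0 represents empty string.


LZ78 encoding steps:
Dictionary: {0: ''}
Step 1: w='' (idx 0), next='b' -> output (0, 'b'), add 'b' as idx 1
Step 2: w='' (idx 0), next='c' -> output (0, 'c'), add 'c' as idx 2
Step 3: w='c' (idx 2), next='c' -> output (2, 'c'), add 'cc' as idx 3
Step 4: w='b' (idx 1), next='c' -> output (1, 'c'), add 'bc' as idx 4
Step 5: w='bc' (idx 4), end of input -> output (4, '')


Encoded: [(0, 'b'), (0, 'c'), (2, 'c'), (1, 'c'), (4, '')]


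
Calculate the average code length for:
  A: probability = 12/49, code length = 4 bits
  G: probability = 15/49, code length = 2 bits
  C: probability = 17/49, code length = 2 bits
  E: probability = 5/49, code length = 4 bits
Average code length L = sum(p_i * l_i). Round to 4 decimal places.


Weighted contributions p_i * l_i:
  A: (12/49) * 4 = 48/49
  G: (15/49) * 2 = 30/49
  C: (17/49) * 2 = 34/49
  E: (5/49) * 4 = 20/49
Sum = (48 + 30 + 34 + 20)/49 = 132/49

L = 132/49 = 2.6939 bits/symbol


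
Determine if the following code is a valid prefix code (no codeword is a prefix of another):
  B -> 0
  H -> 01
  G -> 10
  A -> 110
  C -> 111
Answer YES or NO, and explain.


Checking each pair (does one codeword prefix another?):
  B='0' vs H='01': prefix -- VIOLATION

NO -- this is NOT a valid prefix code. B (0) is a prefix of H (01).


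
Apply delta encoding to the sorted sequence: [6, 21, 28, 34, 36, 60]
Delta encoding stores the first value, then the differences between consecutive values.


First value: 6
Deltas:
  21 - 6 = 15
  28 - 21 = 7
  34 - 28 = 6
  36 - 34 = 2
  60 - 36 = 24


Delta encoded: [6, 15, 7, 6, 2, 24]


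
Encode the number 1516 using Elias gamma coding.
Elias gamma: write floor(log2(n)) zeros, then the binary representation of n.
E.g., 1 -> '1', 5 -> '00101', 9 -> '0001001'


num_bits = floor(log2(1516)) + 1 = 11
leading_zeros = num_bits - 1 = 10
binary(1516) = 10111101100

Elias gamma(1516) = '0000000000' + '10111101100' = 000000000010111101100 (21 bits)


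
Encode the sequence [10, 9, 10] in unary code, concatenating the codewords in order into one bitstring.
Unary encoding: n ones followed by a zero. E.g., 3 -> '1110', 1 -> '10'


Encode each number as n ones followed by a terminating 0:
  10 -> 11111111110 (11 bits)
  9 -> 1111111110 (10 bits)
  10 -> 11111111110 (11 bits)
Total length = 11 + 10 + 11 = 32 bits.

Unary([10, 9, 10]) = 11111111110111111111011111111110 (32 bits)


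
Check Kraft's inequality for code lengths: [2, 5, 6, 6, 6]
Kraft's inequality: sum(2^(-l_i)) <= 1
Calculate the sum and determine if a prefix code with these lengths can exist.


Sum = 2^(-2) + 2^(-5) + 2^(-6) + 2^(-6) + 2^(-6)
    = 0.25 + 0.03125 + 0.015625 + 0.015625 + 0.015625
    = 21/64 = 0.328125
Since 0.328125 <= 1, Kraft's inequality IS satisfied.
A prefix code with these lengths CAN exist.

Kraft sum = 0.328125. Satisfied.


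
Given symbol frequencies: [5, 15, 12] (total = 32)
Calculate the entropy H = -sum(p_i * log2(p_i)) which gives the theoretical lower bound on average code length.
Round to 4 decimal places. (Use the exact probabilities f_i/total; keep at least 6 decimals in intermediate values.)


Per-symbol terms -p_i * log2(p_i) with p_i = f_i/32:
  p = 5/32 = 0.156250: log2(p) = -2.678072, -p*log2(p) = 0.418449
  p = 15/32 = 0.468750: log2(p) = -1.093109, -p*log2(p) = 0.512395
  p = 12/32 = 0.375000: log2(p) = -1.415037, -p*log2(p) = 0.530639
H = 0.418449 + 0.512395 + 0.530639 = 1.461483

H = 1.4615 bits/symbol


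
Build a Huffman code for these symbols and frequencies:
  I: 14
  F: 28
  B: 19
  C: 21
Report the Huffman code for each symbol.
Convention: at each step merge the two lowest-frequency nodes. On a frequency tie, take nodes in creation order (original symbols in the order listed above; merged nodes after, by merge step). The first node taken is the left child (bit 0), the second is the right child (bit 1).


Huffman tree construction:
Step 1: Merge I(14) + B(19) = 33
Step 2: Merge C(21) + F(28) = 49
Step 3: Merge (I+B)(33) + (C+F)(49) = 82
Read each symbol's code off the tree from the root (left child = 0, right child = 1).

Codes:
  I: 00 (length 2)
  F: 11 (length 2)
  B: 01 (length 2)
  C: 10 (length 2)
Average code length: 164/82 = 2.0000 bits/symbol


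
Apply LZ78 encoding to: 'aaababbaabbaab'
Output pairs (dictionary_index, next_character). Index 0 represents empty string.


LZ78 encoding steps:
Dictionary: {0: ''}
Step 1: w='' (idx 0), next='a' -> output (0, 'a'), add 'a' as idx 1
Step 2: w='a' (idx 1), next='a' -> output (1, 'a'), add 'aa' as idx 2
Step 3: w='' (idx 0), next='b' -> output (0, 'b'), add 'b' as idx 3
Step 4: w='a' (idx 1), next='b' -> output (1, 'b'), add 'ab' as idx 4
Step 5: w='b' (idx 3), next='a' -> output (3, 'a'), add 'ba' as idx 5
Step 6: w='ab' (idx 4), next='b' -> output (4, 'b'), add 'abb' as idx 6
Step 7: w='aa' (idx 2), next='b' -> output (2, 'b'), add 'aab' as idx 7


Encoded: [(0, 'a'), (1, 'a'), (0, 'b'), (1, 'b'), (3, 'a'), (4, 'b'), (2, 'b')]


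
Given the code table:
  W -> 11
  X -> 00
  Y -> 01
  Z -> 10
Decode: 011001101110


Decoding:
01 -> Y
10 -> Z
01 -> Y
10 -> Z
11 -> W
10 -> Z


Result: YZYZWZ


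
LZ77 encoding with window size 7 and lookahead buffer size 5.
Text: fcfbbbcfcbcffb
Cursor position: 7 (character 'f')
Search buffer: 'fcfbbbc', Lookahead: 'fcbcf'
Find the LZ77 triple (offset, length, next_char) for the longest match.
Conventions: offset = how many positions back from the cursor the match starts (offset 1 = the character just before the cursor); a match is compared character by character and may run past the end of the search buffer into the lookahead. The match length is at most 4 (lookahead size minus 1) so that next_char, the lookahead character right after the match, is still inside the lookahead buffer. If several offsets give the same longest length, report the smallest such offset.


Try each offset into the search buffer:
  offset=1 (pos 6, char 'c'): match length 0
  offset=2 (pos 5, char 'b'): match length 0
  offset=3 (pos 4, char 'b'): match length 0
  offset=4 (pos 3, char 'b'): match length 0
  offset=5 (pos 2, char 'f'): match length 1
  offset=6 (pos 1, char 'c'): match length 0
  offset=7 (pos 0, char 'f'): match length 2
Longest match has length 2 at offset 7.
next_char = character at position 7 + 2 = 9 -> 'b'

Best match: offset=7, length=2 (matching 'fc' starting at position 0)
LZ77 triple: (7, 2, 'b')


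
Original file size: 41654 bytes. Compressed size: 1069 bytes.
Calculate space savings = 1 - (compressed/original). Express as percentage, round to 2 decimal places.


ratio = compressed/original = 1069/41654 = 0.025664
savings = 1 - ratio = 1 - 0.025664 = 0.974336
as a percentage: 0.974336 * 100 = 97.43%

Space savings = 1 - 1069/41654 = 97.43%


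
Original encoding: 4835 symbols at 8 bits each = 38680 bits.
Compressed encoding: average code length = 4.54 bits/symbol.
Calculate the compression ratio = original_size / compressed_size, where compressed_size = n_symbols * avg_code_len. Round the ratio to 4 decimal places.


original_size = n_symbols * orig_bits = 4835 * 8 = 38680 bits
compressed_size = n_symbols * avg_code_len = 4835 * 4.54 = 21950.9 bits
ratio = original_size / compressed_size = 38680 / 21950.9 = 1.7621

Compression ratio = 1.7621


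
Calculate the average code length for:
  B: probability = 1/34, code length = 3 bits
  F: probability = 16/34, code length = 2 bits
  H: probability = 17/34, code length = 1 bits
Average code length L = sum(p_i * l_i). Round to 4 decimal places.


Weighted contributions p_i * l_i:
  B: (1/34) * 3 = 3/34
  F: (16/34) * 2 = 32/34
  H: (17/34) * 1 = 17/34
Sum = (3 + 32 + 17)/34 = 52/34

L = 52/34 = 1.5294 bits/symbol


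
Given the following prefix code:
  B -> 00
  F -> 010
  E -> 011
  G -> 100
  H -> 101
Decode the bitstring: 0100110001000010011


Decoding step by step:
Bits 010 -> F
Bits 011 -> E
Bits 00 -> B
Bits 010 -> F
Bits 00 -> B
Bits 010 -> F
Bits 011 -> E


Decoded message: FEBFBFE


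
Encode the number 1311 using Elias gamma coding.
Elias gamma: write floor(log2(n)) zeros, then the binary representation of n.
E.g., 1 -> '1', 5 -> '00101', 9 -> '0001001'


num_bits = floor(log2(1311)) + 1 = 11
leading_zeros = num_bits - 1 = 10
binary(1311) = 10100011111

Elias gamma(1311) = '0000000000' + '10100011111' = 000000000010100011111 (21 bits)


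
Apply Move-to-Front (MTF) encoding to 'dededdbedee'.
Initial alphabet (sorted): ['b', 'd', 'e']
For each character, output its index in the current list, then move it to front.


MTF encoding:
'd': index 1 in ['b', 'd', 'e'] -> ['d', 'b', 'e']
'e': index 2 in ['d', 'b', 'e'] -> ['e', 'd', 'b']
'd': index 1 in ['e', 'd', 'b'] -> ['d', 'e', 'b']
'e': index 1 in ['d', 'e', 'b'] -> ['e', 'd', 'b']
'd': index 1 in ['e', 'd', 'b'] -> ['d', 'e', 'b']
'd': index 0 in ['d', 'e', 'b'] -> ['d', 'e', 'b']
'b': index 2 in ['d', 'e', 'b'] -> ['b', 'd', 'e']
'e': index 2 in ['b', 'd', 'e'] -> ['e', 'b', 'd']
'd': index 2 in ['e', 'b', 'd'] -> ['d', 'e', 'b']
'e': index 1 in ['d', 'e', 'b'] -> ['e', 'd', 'b']
'e': index 0 in ['e', 'd', 'b'] -> ['e', 'd', 'b']


Output: [1, 2, 1, 1, 1, 0, 2, 2, 2, 1, 0]


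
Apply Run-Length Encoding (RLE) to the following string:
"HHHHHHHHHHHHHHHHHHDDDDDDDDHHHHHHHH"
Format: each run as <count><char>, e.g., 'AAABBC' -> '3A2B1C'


Scanning runs left to right:
  i=0: run of 'H' x 18 -> '18H'
  i=18: run of 'D' x 8 -> '8D'
  i=26: run of 'H' x 8 -> '8H'

RLE = 18H8D8H


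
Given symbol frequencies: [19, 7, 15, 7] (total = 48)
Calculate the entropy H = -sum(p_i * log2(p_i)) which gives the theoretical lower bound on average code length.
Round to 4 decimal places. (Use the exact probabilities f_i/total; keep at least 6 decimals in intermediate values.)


Per-symbol terms -p_i * log2(p_i) with p_i = f_i/48:
  p = 19/48 = 0.395833: log2(p) = -1.337035, -p*log2(p) = 0.529243
  p = 7/48 = 0.145833: log2(p) = -2.777608, -p*log2(p) = 0.405068
  p = 15/48 = 0.312500: log2(p) = -1.678072, -p*log2(p) = 0.524397
  p = 7/48 = 0.145833: log2(p) = -2.777608, -p*log2(p) = 0.405068
H = 0.529243 + 0.405068 + 0.524397 + 0.405068 = 1.863776

H = 1.8638 bits/symbol


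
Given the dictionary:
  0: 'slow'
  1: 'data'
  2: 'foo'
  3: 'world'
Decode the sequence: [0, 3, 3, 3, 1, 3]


Look up each index in the dictionary:
  0 -> 'slow'
  3 -> 'world'
  3 -> 'world'
  3 -> 'world'
  1 -> 'data'
  3 -> 'world'

Decoded: "slow world world world data world"


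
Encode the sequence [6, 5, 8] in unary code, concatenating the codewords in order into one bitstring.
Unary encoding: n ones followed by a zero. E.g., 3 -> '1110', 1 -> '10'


Encode each number as n ones followed by a terminating 0:
  6 -> 1111110 (7 bits)
  5 -> 111110 (6 bits)
  8 -> 111111110 (9 bits)
Total length = 7 + 6 + 9 = 22 bits.

Unary([6, 5, 8]) = 1111110111110111111110 (22 bits)


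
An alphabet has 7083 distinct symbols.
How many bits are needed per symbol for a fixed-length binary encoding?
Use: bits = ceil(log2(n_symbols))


log2(7083) = 12.7901
Bracket: 2^12 = 4096 < 7083 <= 2^13 = 8192
So ceil(log2(7083)) = 13

bits = ceil(log2(7083)) = ceil(12.7901) = 13 bits


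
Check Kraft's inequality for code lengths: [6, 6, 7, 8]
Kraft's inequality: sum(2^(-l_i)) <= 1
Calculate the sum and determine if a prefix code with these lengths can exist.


Sum = 2^(-6) + 2^(-6) + 2^(-7) + 2^(-8)
    = 0.015625 + 0.015625 + 0.0078125 + 0.00390625
    = 11/256 = 0.04296875
Since 0.04296875 <= 1, Kraft's inequality IS satisfied.
A prefix code with these lengths CAN exist.

Kraft sum = 0.04296875. Satisfied.


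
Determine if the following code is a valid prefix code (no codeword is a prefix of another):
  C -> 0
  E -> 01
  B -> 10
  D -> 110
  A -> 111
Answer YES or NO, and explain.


Checking each pair (does one codeword prefix another?):
  C='0' vs E='01': prefix -- VIOLATION

NO -- this is NOT a valid prefix code. C (0) is a prefix of E (01).


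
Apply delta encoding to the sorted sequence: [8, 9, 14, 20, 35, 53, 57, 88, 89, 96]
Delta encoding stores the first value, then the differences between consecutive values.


First value: 8
Deltas:
  9 - 8 = 1
  14 - 9 = 5
  20 - 14 = 6
  35 - 20 = 15
  53 - 35 = 18
  57 - 53 = 4
  88 - 57 = 31
  89 - 88 = 1
  96 - 89 = 7


Delta encoded: [8, 1, 5, 6, 15, 18, 4, 31, 1, 7]


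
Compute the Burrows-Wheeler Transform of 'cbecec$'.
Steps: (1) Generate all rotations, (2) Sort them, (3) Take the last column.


Rotations (sorted):
  0: $cbecec -> last char: c
  1: becec$c -> last char: c
  2: c$cbece -> last char: e
  3: cbecec$ -> last char: $
  4: cec$cbe -> last char: e
  5: ec$cbec -> last char: c
  6: ecec$cb -> last char: b


BWT = cce$ecb


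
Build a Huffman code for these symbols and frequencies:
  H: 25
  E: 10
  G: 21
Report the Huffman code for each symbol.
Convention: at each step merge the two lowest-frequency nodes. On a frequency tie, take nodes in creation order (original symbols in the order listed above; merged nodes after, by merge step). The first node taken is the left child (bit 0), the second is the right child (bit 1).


Huffman tree construction:
Step 1: Merge E(10) + G(21) = 31
Step 2: Merge H(25) + (E+G)(31) = 56
Read each symbol's code off the tree from the root (left child = 0, right child = 1).

Codes:
  H: 0 (length 1)
  E: 10 (length 2)
  G: 11 (length 2)
Average code length: 87/56 = 1.5536 bits/symbol


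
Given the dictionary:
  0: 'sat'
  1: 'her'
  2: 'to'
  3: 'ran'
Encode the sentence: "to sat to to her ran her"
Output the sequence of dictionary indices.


Look up each word in the dictionary:
  'to' -> 2
  'sat' -> 0
  'to' -> 2
  'to' -> 2
  'her' -> 1
  'ran' -> 3
  'her' -> 1

Encoded: [2, 0, 2, 2, 1, 3, 1]


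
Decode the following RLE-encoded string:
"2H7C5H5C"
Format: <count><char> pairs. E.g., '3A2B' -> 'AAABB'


Expanding each <count><char> pair:
  2H -> 'HH'
  7C -> 'CCCCCCC'
  5H -> 'HHHHH'
  5C -> 'CCCCC'

Decoded = HHCCCCCCCHHHHHCCCCC


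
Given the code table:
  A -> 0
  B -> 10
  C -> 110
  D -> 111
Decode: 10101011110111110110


Decoding:
10 -> B
10 -> B
10 -> B
111 -> D
10 -> B
111 -> D
110 -> C
110 -> C


Result: BBBDBDCC


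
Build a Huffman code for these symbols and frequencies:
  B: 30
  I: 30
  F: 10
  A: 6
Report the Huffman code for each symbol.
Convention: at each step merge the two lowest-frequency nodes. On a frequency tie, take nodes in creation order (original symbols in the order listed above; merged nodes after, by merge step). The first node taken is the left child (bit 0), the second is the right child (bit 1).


Huffman tree construction:
Step 1: Merge A(6) + F(10) = 16
Step 2: Merge (A+F)(16) + B(30) = 46
Step 3: Merge I(30) + ((A+F)+B)(46) = 76
Read each symbol's code off the tree from the root (left child = 0, right child = 1).

Codes:
  B: 11 (length 2)
  I: 0 (length 1)
  F: 101 (length 3)
  A: 100 (length 3)
Average code length: 138/76 = 1.8158 bits/symbol


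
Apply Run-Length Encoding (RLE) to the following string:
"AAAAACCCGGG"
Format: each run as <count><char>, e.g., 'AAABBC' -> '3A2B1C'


Scanning runs left to right:
  i=0: run of 'A' x 5 -> '5A'
  i=5: run of 'C' x 3 -> '3C'
  i=8: run of 'G' x 3 -> '3G'

RLE = 5A3C3G


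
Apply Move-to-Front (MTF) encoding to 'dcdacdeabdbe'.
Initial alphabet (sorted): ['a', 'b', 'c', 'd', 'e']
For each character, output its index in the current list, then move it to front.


MTF encoding:
'd': index 3 in ['a', 'b', 'c', 'd', 'e'] -> ['d', 'a', 'b', 'c', 'e']
'c': index 3 in ['d', 'a', 'b', 'c', 'e'] -> ['c', 'd', 'a', 'b', 'e']
'd': index 1 in ['c', 'd', 'a', 'b', 'e'] -> ['d', 'c', 'a', 'b', 'e']
'a': index 2 in ['d', 'c', 'a', 'b', 'e'] -> ['a', 'd', 'c', 'b', 'e']
'c': index 2 in ['a', 'd', 'c', 'b', 'e'] -> ['c', 'a', 'd', 'b', 'e']
'd': index 2 in ['c', 'a', 'd', 'b', 'e'] -> ['d', 'c', 'a', 'b', 'e']
'e': index 4 in ['d', 'c', 'a', 'b', 'e'] -> ['e', 'd', 'c', 'a', 'b']
'a': index 3 in ['e', 'd', 'c', 'a', 'b'] -> ['a', 'e', 'd', 'c', 'b']
'b': index 4 in ['a', 'e', 'd', 'c', 'b'] -> ['b', 'a', 'e', 'd', 'c']
'd': index 3 in ['b', 'a', 'e', 'd', 'c'] -> ['d', 'b', 'a', 'e', 'c']
'b': index 1 in ['d', 'b', 'a', 'e', 'c'] -> ['b', 'd', 'a', 'e', 'c']
'e': index 3 in ['b', 'd', 'a', 'e', 'c'] -> ['e', 'b', 'd', 'a', 'c']


Output: [3, 3, 1, 2, 2, 2, 4, 3, 4, 3, 1, 3]


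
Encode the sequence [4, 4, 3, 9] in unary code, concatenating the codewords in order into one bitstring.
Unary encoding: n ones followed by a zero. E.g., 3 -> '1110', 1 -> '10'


Encode each number as n ones followed by a terminating 0:
  4 -> 11110 (5 bits)
  4 -> 11110 (5 bits)
  3 -> 1110 (4 bits)
  9 -> 1111111110 (10 bits)
Total length = 5 + 5 + 4 + 10 = 24 bits.

Unary([4, 4, 3, 9]) = 111101111011101111111110 (24 bits)


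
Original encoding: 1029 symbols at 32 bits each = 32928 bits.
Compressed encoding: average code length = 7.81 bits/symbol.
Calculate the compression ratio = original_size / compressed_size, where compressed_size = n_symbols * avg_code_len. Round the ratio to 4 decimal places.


original_size = n_symbols * orig_bits = 1029 * 32 = 32928 bits
compressed_size = n_symbols * avg_code_len = 1029 * 7.81 = 8036.49 bits
ratio = original_size / compressed_size = 32928 / 8036.49 = 4.0973

Compression ratio = 4.0973


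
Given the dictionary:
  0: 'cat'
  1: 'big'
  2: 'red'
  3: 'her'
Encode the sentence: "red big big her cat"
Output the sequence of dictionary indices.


Look up each word in the dictionary:
  'red' -> 2
  'big' -> 1
  'big' -> 1
  'her' -> 3
  'cat' -> 0

Encoded: [2, 1, 1, 3, 0]


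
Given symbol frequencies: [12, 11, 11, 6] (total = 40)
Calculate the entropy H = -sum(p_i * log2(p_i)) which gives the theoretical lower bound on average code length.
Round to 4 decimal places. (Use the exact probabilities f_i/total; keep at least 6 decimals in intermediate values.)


Per-symbol terms -p_i * log2(p_i) with p_i = f_i/40:
  p = 12/40 = 0.300000: log2(p) = -1.736966, -p*log2(p) = 0.521090
  p = 11/40 = 0.275000: log2(p) = -1.862496, -p*log2(p) = 0.512187
  p = 11/40 = 0.275000: log2(p) = -1.862496, -p*log2(p) = 0.512187
  p = 6/40 = 0.150000: log2(p) = -2.736966, -p*log2(p) = 0.410545
H = 0.521090 + 0.512187 + 0.512187 + 0.410545 = 1.956009

H = 1.956 bits/symbol


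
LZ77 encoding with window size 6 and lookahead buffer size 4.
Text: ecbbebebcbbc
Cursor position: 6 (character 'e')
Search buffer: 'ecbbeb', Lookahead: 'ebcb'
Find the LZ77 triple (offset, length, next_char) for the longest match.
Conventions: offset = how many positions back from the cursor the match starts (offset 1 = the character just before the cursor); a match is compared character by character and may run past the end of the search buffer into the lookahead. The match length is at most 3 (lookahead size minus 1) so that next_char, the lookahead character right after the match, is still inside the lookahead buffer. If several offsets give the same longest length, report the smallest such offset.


Try each offset into the search buffer:
  offset=1 (pos 5, char 'b'): match length 0
  offset=2 (pos 4, char 'e'): match length 2
  offset=3 (pos 3, char 'b'): match length 0
  offset=4 (pos 2, char 'b'): match length 0
  offset=5 (pos 1, char 'c'): match length 0
  offset=6 (pos 0, char 'e'): match length 1
Longest match has length 2 at offset 2.
next_char = character at position 6 + 2 = 8 -> 'c'

Best match: offset=2, length=2 (matching 'eb' starting at position 4)
LZ77 triple: (2, 2, 'c')


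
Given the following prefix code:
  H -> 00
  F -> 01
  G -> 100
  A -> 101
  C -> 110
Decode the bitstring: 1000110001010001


Decoding step by step:
Bits 100 -> G
Bits 01 -> F
Bits 100 -> G
Bits 01 -> F
Bits 01 -> F
Bits 00 -> H
Bits 01 -> F


Decoded message: GFGFFHF


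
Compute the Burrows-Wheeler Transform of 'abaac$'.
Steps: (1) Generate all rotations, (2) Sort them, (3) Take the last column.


Rotations (sorted):
  0: $abaac -> last char: c
  1: aac$ab -> last char: b
  2: abaac$ -> last char: $
  3: ac$aba -> last char: a
  4: baac$a -> last char: a
  5: c$abaa -> last char: a


BWT = cb$aaa


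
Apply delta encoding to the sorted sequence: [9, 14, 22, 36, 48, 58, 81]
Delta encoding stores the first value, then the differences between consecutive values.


First value: 9
Deltas:
  14 - 9 = 5
  22 - 14 = 8
  36 - 22 = 14
  48 - 36 = 12
  58 - 48 = 10
  81 - 58 = 23


Delta encoded: [9, 5, 8, 14, 12, 10, 23]


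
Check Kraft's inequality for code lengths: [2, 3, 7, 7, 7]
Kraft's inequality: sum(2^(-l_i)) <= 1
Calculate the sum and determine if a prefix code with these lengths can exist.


Sum = 2^(-2) + 2^(-3) + 2^(-7) + 2^(-7) + 2^(-7)
    = 0.25 + 0.125 + 0.0078125 + 0.0078125 + 0.0078125
    = 51/128 = 0.3984375
Since 0.3984375 <= 1, Kraft's inequality IS satisfied.
A prefix code with these lengths CAN exist.

Kraft sum = 0.3984375. Satisfied.


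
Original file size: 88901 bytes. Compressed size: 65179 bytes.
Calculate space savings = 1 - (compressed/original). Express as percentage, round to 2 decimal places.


ratio = compressed/original = 65179/88901 = 0.733164
savings = 1 - ratio = 1 - 0.733164 = 0.266836
as a percentage: 0.266836 * 100 = 26.68%

Space savings = 1 - 65179/88901 = 26.68%


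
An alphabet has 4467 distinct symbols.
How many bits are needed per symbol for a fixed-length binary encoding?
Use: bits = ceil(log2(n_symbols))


log2(4467) = 12.1251
Bracket: 2^12 = 4096 < 4467 <= 2^13 = 8192
So ceil(log2(4467)) = 13

bits = ceil(log2(4467)) = ceil(12.1251) = 13 bits


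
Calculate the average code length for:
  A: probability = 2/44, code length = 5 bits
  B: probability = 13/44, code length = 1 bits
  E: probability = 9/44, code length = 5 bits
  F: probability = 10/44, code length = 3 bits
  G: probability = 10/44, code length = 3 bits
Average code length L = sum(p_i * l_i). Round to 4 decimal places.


Weighted contributions p_i * l_i:
  A: (2/44) * 5 = 10/44
  B: (13/44) * 1 = 13/44
  E: (9/44) * 5 = 45/44
  F: (10/44) * 3 = 30/44
  G: (10/44) * 3 = 30/44
Sum = (10 + 13 + 45 + 30 + 30)/44 = 128/44

L = 128/44 = 2.9091 bits/symbol


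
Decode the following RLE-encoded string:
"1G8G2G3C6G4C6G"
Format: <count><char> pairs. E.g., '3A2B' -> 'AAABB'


Expanding each <count><char> pair:
  1G -> 'G'
  8G -> 'GGGGGGGG'
  2G -> 'GG'
  3C -> 'CCC'
  6G -> 'GGGGGG'
  4C -> 'CCCC'
  6G -> 'GGGGGG'

Decoded = GGGGGGGGGGGCCCGGGGGGCCCCGGGGGG


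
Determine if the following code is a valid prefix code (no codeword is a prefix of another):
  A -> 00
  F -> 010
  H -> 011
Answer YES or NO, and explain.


Checking each pair (does one codeword prefix another?):
  A='00' vs F='010': no prefix
  A='00' vs H='011': no prefix
  F='010' vs A='00': no prefix
  F='010' vs H='011': no prefix
  H='011' vs A='00': no prefix
  H='011' vs F='010': no prefix
No violation found over all pairs.

YES -- this is a valid prefix code. No codeword is a prefix of any other codeword.


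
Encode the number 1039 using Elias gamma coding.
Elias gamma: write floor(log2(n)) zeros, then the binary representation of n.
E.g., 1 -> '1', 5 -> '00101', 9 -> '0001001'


num_bits = floor(log2(1039)) + 1 = 11
leading_zeros = num_bits - 1 = 10
binary(1039) = 10000001111

Elias gamma(1039) = '0000000000' + '10000001111' = 000000000010000001111 (21 bits)


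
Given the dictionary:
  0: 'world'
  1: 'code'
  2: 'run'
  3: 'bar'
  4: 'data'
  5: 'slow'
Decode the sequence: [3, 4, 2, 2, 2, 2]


Look up each index in the dictionary:
  3 -> 'bar'
  4 -> 'data'
  2 -> 'run'
  2 -> 'run'
  2 -> 'run'
  2 -> 'run'

Decoded: "bar data run run run run"


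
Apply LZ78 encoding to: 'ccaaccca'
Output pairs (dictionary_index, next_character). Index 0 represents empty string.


LZ78 encoding steps:
Dictionary: {0: ''}
Step 1: w='' (idx 0), next='c' -> output (0, 'c'), add 'c' as idx 1
Step 2: w='c' (idx 1), next='a' -> output (1, 'a'), add 'ca' as idx 2
Step 3: w='' (idx 0), next='a' -> output (0, 'a'), add 'a' as idx 3
Step 4: w='c' (idx 1), next='c' -> output (1, 'c'), add 'cc' as idx 4
Step 5: w='ca' (idx 2), end of input -> output (2, '')


Encoded: [(0, 'c'), (1, 'a'), (0, 'a'), (1, 'c'), (2, '')]


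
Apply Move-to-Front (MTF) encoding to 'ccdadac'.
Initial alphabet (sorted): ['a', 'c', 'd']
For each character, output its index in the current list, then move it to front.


MTF encoding:
'c': index 1 in ['a', 'c', 'd'] -> ['c', 'a', 'd']
'c': index 0 in ['c', 'a', 'd'] -> ['c', 'a', 'd']
'd': index 2 in ['c', 'a', 'd'] -> ['d', 'c', 'a']
'a': index 2 in ['d', 'c', 'a'] -> ['a', 'd', 'c']
'd': index 1 in ['a', 'd', 'c'] -> ['d', 'a', 'c']
'a': index 1 in ['d', 'a', 'c'] -> ['a', 'd', 'c']
'c': index 2 in ['a', 'd', 'c'] -> ['c', 'a', 'd']


Output: [1, 0, 2, 2, 1, 1, 2]


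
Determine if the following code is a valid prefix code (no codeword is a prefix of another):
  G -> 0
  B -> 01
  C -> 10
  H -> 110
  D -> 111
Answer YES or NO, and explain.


Checking each pair (does one codeword prefix another?):
  G='0' vs B='01': prefix -- VIOLATION

NO -- this is NOT a valid prefix code. G (0) is a prefix of B (01).


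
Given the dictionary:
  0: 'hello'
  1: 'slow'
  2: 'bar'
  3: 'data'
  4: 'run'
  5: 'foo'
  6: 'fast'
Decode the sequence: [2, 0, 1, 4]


Look up each index in the dictionary:
  2 -> 'bar'
  0 -> 'hello'
  1 -> 'slow'
  4 -> 'run'

Decoded: "bar hello slow run"


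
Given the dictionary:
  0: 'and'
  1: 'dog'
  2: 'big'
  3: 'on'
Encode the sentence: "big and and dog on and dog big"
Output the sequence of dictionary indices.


Look up each word in the dictionary:
  'big' -> 2
  'and' -> 0
  'and' -> 0
  'dog' -> 1
  'on' -> 3
  'and' -> 0
  'dog' -> 1
  'big' -> 2

Encoded: [2, 0, 0, 1, 3, 0, 1, 2]


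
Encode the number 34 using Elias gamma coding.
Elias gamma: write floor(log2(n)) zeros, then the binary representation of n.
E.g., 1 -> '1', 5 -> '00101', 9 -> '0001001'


num_bits = floor(log2(34)) + 1 = 6
leading_zeros = num_bits - 1 = 5
binary(34) = 100010

Elias gamma(34) = '00000' + '100010' = 00000100010 (11 bits)


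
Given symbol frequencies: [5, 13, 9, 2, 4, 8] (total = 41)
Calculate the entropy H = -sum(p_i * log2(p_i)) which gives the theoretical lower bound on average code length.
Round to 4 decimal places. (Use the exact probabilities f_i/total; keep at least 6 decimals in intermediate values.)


Per-symbol terms -p_i * log2(p_i) with p_i = f_i/41:
  p = 5/41 = 0.121951: log2(p) = -3.035624, -p*log2(p) = 0.370198
  p = 13/41 = 0.317073: log2(p) = -1.657112, -p*log2(p) = 0.525426
  p = 9/41 = 0.219512: log2(p) = -2.187627, -p*log2(p) = 0.480211
  p = 2/41 = 0.048780: log2(p) = -4.357552, -p*log2(p) = 0.212564
  p = 4/41 = 0.097561: log2(p) = -3.357552, -p*log2(p) = 0.327566
  p = 8/41 = 0.195122: log2(p) = -2.357552, -p*log2(p) = 0.460010
H = 0.370198 + 0.525426 + 0.480211 + 0.212564 + 0.327566 + 0.460010 = 2.375975

H = 2.376 bits/symbol


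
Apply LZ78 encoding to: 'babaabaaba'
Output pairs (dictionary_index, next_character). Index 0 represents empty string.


LZ78 encoding steps:
Dictionary: {0: ''}
Step 1: w='' (idx 0), next='b' -> output (0, 'b'), add 'b' as idx 1
Step 2: w='' (idx 0), next='a' -> output (0, 'a'), add 'a' as idx 2
Step 3: w='b' (idx 1), next='a' -> output (1, 'a'), add 'ba' as idx 3
Step 4: w='a' (idx 2), next='b' -> output (2, 'b'), add 'ab' as idx 4
Step 5: w='a' (idx 2), next='a' -> output (2, 'a'), add 'aa' as idx 5
Step 6: w='ba' (idx 3), end of input -> output (3, '')


Encoded: [(0, 'b'), (0, 'a'), (1, 'a'), (2, 'b'), (2, 'a'), (3, '')]


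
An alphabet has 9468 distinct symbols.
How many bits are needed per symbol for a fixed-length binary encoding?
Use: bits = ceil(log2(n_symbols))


log2(9468) = 13.2088
Bracket: 2^13 = 8192 < 9468 <= 2^14 = 16384
So ceil(log2(9468)) = 14

bits = ceil(log2(9468)) = ceil(13.2088) = 14 bits


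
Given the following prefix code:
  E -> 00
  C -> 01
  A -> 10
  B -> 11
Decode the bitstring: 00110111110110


Decoding step by step:
Bits 00 -> E
Bits 11 -> B
Bits 01 -> C
Bits 11 -> B
Bits 11 -> B
Bits 01 -> C
Bits 10 -> A


Decoded message: EBCBBCA


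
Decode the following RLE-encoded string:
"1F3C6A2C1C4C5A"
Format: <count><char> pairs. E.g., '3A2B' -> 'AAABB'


Expanding each <count><char> pair:
  1F -> 'F'
  3C -> 'CCC'
  6A -> 'AAAAAA'
  2C -> 'CC'
  1C -> 'C'
  4C -> 'CCCC'
  5A -> 'AAAAA'

Decoded = FCCCAAAAAACCCCCCCAAAAA


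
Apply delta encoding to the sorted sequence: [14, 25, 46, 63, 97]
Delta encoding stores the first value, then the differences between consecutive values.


First value: 14
Deltas:
  25 - 14 = 11
  46 - 25 = 21
  63 - 46 = 17
  97 - 63 = 34


Delta encoded: [14, 11, 21, 17, 34]


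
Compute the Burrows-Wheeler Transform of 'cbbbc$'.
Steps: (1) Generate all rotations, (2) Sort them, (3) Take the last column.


Rotations (sorted):
  0: $cbbbc -> last char: c
  1: bbbc$c -> last char: c
  2: bbc$cb -> last char: b
  3: bc$cbb -> last char: b
  4: c$cbbb -> last char: b
  5: cbbbc$ -> last char: $


BWT = ccbbb$


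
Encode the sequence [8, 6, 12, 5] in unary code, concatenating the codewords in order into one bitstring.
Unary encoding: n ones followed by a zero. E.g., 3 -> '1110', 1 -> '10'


Encode each number as n ones followed by a terminating 0:
  8 -> 111111110 (9 bits)
  6 -> 1111110 (7 bits)
  12 -> 1111111111110 (13 bits)
  5 -> 111110 (6 bits)
Total length = 9 + 7 + 13 + 6 = 35 bits.

Unary([8, 6, 12, 5]) = 11111111011111101111111111110111110 (35 bits)


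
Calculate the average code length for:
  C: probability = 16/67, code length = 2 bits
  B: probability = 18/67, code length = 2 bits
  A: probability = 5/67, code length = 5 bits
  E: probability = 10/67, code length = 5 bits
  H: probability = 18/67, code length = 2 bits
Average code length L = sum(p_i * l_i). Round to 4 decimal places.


Weighted contributions p_i * l_i:
  C: (16/67) * 2 = 32/67
  B: (18/67) * 2 = 36/67
  A: (5/67) * 5 = 25/67
  E: (10/67) * 5 = 50/67
  H: (18/67) * 2 = 36/67
Sum = (32 + 36 + 25 + 50 + 36)/67 = 179/67

L = 179/67 = 2.6716 bits/symbol


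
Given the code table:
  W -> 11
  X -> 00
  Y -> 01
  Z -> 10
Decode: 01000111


Decoding:
01 -> Y
00 -> X
01 -> Y
11 -> W


Result: YXYW


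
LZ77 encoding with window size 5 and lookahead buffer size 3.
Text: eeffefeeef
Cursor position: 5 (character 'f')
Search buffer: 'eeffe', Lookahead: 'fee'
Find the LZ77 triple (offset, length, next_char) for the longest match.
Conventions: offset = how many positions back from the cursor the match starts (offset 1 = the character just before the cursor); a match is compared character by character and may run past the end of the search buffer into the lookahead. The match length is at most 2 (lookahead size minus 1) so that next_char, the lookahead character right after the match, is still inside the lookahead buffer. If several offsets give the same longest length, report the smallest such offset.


Try each offset into the search buffer:
  offset=1 (pos 4, char 'e'): match length 0
  offset=2 (pos 3, char 'f'): match length 2
  offset=3 (pos 2, char 'f'): match length 1
  offset=4 (pos 1, char 'e'): match length 0
  offset=5 (pos 0, char 'e'): match length 0
Longest match has length 2 at offset 2.
next_char = character at position 5 + 2 = 7 -> 'e'

Best match: offset=2, length=2 (matching 'fe' starting at position 3)
LZ77 triple: (2, 2, 'e')


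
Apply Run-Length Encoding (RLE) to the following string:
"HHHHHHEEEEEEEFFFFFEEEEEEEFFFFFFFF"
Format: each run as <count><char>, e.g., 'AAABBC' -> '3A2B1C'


Scanning runs left to right:
  i=0: run of 'H' x 6 -> '6H'
  i=6: run of 'E' x 7 -> '7E'
  i=13: run of 'F' x 5 -> '5F'
  i=18: run of 'E' x 7 -> '7E'
  i=25: run of 'F' x 8 -> '8F'

RLE = 6H7E5F7E8F


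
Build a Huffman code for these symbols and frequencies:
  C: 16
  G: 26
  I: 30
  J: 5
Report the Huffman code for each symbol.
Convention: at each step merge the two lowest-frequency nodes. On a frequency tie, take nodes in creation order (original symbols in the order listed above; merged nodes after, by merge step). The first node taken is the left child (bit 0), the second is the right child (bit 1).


Huffman tree construction:
Step 1: Merge J(5) + C(16) = 21
Step 2: Merge (J+C)(21) + G(26) = 47
Step 3: Merge I(30) + ((J+C)+G)(47) = 77
Read each symbol's code off the tree from the root (left child = 0, right child = 1).

Codes:
  C: 101 (length 3)
  G: 11 (length 2)
  I: 0 (length 1)
  J: 100 (length 3)
Average code length: 145/77 = 1.8831 bits/symbol


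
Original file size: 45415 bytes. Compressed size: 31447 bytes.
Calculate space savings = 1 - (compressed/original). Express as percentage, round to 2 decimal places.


ratio = compressed/original = 31447/45415 = 0.692436
savings = 1 - ratio = 1 - 0.692436 = 0.307564
as a percentage: 0.307564 * 100 = 30.76%

Space savings = 1 - 31447/45415 = 30.76%


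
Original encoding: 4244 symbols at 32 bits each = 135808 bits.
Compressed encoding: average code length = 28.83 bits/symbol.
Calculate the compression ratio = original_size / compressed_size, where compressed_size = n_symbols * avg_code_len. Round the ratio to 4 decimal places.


original_size = n_symbols * orig_bits = 4244 * 32 = 135808 bits
compressed_size = n_symbols * avg_code_len = 4244 * 28.83 = 122354.52 bits
ratio = original_size / compressed_size = 135808 / 122354.52 = 1.11

Compression ratio = 1.11


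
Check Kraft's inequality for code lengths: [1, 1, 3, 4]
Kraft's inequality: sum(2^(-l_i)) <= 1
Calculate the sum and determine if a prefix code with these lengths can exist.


Sum = 2^(-1) + 2^(-1) + 2^(-3) + 2^(-4)
    = 0.5 + 0.5 + 0.125 + 0.0625
    = 19/16 = 1.1875
Since 1.1875 > 1, Kraft's inequality is NOT satisfied.
A prefix code with these lengths CANNOT exist.

Kraft sum = 1.1875. Not satisfied.


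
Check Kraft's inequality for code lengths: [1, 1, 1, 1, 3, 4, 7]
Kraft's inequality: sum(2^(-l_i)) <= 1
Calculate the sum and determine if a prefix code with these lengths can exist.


Sum = 2^(-1) + 2^(-1) + 2^(-1) + 2^(-1) + 2^(-3) + 2^(-4) + 2^(-7)
    = 0.5 + 0.5 + 0.5 + 0.5 + 0.125 + 0.0625 + 0.0078125
    = 281/128 = 2.1953125
Since 2.1953125 > 1, Kraft's inequality is NOT satisfied.
A prefix code with these lengths CANNOT exist.

Kraft sum = 2.1953125. Not satisfied.


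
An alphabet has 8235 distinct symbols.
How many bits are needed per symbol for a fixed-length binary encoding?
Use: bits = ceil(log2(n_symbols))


log2(8235) = 13.0076
Bracket: 2^13 = 8192 < 8235 <= 2^14 = 16384
So ceil(log2(8235)) = 14

bits = ceil(log2(8235)) = ceil(13.0076) = 14 bits


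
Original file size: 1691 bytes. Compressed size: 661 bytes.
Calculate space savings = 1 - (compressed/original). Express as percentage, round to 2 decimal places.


ratio = compressed/original = 661/1691 = 0.390893
savings = 1 - ratio = 1 - 0.390893 = 0.609107
as a percentage: 0.609107 * 100 = 60.91%

Space savings = 1 - 661/1691 = 60.91%


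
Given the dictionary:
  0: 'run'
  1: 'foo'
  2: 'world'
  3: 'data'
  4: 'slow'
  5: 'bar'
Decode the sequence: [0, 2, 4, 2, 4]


Look up each index in the dictionary:
  0 -> 'run'
  2 -> 'world'
  4 -> 'slow'
  2 -> 'world'
  4 -> 'slow'

Decoded: "run world slow world slow"
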